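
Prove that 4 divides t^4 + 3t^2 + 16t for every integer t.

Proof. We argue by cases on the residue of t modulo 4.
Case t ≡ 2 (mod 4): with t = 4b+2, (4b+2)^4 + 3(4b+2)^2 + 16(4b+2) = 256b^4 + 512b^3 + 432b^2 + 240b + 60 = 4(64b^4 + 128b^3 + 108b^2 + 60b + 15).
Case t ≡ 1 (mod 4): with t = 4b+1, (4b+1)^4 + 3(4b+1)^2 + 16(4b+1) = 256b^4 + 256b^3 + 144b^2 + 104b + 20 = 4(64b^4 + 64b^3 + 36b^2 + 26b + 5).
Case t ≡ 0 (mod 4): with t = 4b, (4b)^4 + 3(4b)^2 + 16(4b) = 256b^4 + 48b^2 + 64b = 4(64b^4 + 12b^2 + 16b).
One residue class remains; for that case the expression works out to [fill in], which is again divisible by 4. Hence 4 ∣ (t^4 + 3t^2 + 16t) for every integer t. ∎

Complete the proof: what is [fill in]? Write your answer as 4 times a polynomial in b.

4(64b^4 + 192b^3 + 228b^2 + 142b + 39)

The residues treated are {2, 1, 0}, so the missing case is t ≡ 3 (mod 4); write t = 4b+3.
Then (4b+3)^4 + 3(4b+3)^2 + 16(4b+3) = 256b^4 + 768b^3 + 912b^2 + 568b + 156 = 4(64b^4 + 192b^3 + 228b^2 + 142b + 39).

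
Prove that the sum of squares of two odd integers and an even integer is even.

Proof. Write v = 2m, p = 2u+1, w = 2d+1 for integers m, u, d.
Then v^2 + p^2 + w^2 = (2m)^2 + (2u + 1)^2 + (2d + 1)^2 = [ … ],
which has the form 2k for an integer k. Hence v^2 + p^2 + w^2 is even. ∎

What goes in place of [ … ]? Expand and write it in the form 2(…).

Expanding: (2m)^2 + (2u + 1)^2 + (2d + 1)^2 = 4d^2 + 4d + 4m^2 + 4u^2 + 4u + 2.
Every term is even; pulling out the factor of 2 gives 2(2d^2 + 2d + 2m^2 + 2u^2 + 2u + 1).

2(2d^2 + 2d + 2m^2 + 2u^2 + 2u + 1)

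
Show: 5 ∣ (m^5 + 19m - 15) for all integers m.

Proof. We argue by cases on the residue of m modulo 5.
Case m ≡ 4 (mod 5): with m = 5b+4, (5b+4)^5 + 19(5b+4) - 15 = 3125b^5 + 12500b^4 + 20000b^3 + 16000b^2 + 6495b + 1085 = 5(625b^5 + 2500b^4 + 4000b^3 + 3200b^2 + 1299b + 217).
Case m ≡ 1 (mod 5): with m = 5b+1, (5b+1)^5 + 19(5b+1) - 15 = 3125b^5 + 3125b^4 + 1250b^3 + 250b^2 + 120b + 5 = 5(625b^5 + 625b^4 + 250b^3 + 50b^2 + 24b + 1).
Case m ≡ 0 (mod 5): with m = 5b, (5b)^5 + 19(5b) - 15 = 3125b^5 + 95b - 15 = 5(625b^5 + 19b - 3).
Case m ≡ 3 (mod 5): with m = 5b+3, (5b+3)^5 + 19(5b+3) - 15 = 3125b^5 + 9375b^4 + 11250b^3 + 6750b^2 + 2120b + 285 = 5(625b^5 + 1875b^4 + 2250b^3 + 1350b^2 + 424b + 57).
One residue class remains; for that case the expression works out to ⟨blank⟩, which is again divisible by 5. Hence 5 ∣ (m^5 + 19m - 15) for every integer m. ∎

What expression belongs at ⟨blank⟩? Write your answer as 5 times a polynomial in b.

The residues treated are {4, 1, 0, 3}, so the missing case is m ≡ 2 (mod 5); write m = 5b+2.
Then (5b+2)^5 + 19(5b+2) - 15 = 3125b^5 + 6250b^4 + 5000b^3 + 2000b^2 + 495b + 55 = 5(625b^5 + 1250b^4 + 1000b^3 + 400b^2 + 99b + 11).

5(625b^5 + 1250b^4 + 1000b^3 + 400b^2 + 99b + 11)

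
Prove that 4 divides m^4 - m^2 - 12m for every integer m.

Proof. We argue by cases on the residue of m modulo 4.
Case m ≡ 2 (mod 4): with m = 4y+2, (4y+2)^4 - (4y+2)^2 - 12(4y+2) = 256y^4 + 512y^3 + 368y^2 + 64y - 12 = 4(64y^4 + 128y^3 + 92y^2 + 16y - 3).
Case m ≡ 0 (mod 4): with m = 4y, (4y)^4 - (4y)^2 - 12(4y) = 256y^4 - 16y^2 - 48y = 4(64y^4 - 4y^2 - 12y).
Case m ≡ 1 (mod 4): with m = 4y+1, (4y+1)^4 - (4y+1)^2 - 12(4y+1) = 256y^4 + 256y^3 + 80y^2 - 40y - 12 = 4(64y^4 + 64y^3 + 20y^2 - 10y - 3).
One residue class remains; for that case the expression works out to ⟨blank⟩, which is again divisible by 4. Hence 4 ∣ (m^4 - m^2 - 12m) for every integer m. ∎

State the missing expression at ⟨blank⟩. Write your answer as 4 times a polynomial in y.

4(64y^4 + 192y^3 + 212y^2 + 90y + 9)

Only m ≡ 3 (mod 4) is unaccounted for. Put m = 4y+3:
(4y+3)^4 - (4y+3)^2 - 12(4y+3) expands to 256y^4 + 768y^3 + 848y^2 + 360y + 36,
and factoring out 4 leaves 4(64y^4 + 192y^3 + 212y^2 + 90y + 9).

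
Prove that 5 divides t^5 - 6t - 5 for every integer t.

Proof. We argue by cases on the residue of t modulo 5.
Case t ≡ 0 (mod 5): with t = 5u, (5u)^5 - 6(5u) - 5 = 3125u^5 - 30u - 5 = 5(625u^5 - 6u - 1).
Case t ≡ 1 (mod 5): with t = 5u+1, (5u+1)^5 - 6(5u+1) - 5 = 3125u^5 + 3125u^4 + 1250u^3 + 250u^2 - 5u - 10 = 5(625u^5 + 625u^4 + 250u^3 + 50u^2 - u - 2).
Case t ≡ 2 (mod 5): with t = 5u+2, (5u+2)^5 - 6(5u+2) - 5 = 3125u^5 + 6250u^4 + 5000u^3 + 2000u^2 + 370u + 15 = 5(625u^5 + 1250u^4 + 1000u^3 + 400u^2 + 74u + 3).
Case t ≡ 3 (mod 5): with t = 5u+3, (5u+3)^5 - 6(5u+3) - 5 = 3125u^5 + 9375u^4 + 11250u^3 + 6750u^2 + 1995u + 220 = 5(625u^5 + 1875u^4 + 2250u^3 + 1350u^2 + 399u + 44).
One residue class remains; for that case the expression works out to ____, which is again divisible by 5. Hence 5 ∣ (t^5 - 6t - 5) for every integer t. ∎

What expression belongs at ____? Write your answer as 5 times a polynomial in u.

5(625u^5 + 2500u^4 + 4000u^3 + 3200u^2 + 1274u + 199)

Only t ≡ 4 (mod 5) is unaccounted for. Put t = 5u+4:
(5u+4)^5 - 6(5u+4) - 5 expands to 3125u^5 + 12500u^4 + 20000u^3 + 16000u^2 + 6370u + 995,
and factoring out 5 leaves 5(625u^5 + 2500u^4 + 4000u^3 + 3200u^2 + 1274u + 199).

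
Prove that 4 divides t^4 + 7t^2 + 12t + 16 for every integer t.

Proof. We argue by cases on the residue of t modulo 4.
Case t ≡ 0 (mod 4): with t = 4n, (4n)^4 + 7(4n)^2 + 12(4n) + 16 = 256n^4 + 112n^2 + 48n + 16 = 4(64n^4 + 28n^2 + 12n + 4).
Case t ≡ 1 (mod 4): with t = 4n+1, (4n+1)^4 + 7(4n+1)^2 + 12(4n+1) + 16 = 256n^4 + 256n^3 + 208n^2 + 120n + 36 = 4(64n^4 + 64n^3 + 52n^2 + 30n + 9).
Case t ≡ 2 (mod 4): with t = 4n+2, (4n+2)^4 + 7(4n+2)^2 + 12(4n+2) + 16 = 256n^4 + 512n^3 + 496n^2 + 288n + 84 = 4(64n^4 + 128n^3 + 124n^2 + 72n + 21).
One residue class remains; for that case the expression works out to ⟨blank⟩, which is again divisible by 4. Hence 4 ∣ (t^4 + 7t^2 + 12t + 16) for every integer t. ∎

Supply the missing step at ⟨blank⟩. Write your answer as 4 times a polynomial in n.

4(64n^4 + 192n^3 + 244n^2 + 162n + 49)

The residues treated are {0, 1, 2}, so the missing case is t ≡ 3 (mod 4); write t = 4n+3.
Then (4n+3)^4 + 7(4n+3)^2 + 12(4n+3) + 16 = 256n^4 + 768n^3 + 976n^2 + 648n + 196 = 4(64n^4 + 192n^3 + 244n^2 + 162n + 49).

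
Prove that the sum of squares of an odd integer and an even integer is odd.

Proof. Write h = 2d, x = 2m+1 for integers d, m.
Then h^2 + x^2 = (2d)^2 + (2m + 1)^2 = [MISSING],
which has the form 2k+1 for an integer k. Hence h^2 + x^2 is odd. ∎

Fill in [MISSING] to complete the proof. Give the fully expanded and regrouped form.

2(2d^2 + 2m^2 + 2m) + 1

Expanding: (2d)^2 + (2m + 1)^2 = 4d^2 + 4m^2 + 4m + 1.
Every term except the constant is even, so this is 2(2d^2 + 2m^2 + 2m) + 1,
and 2d^2 + 2m^2 + 2m ∈ ℤ gives the required form.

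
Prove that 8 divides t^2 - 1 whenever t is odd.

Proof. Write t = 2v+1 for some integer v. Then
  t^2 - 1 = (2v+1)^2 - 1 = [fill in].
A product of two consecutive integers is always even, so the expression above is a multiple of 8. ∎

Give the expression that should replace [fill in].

(2v+1)^2 - 1 = 4v^2 + 4v + 1 - 1 = 4v^2 + 4v = 4v(v+1).
Since v and v+1 are consecutive, v(v+1) is even, and 4·(even) is a multiple of 8.

4v(v + 1)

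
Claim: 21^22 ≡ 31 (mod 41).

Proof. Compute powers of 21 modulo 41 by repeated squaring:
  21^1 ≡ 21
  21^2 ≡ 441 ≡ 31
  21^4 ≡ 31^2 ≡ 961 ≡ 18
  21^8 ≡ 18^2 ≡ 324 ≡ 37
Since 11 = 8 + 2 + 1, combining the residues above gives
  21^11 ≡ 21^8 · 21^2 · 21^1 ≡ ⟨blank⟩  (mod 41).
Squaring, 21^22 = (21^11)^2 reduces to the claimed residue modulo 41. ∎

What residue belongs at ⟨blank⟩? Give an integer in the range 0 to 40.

20

Multiply the listed residues: 37 · 31 · 21 = 1147 → 24087.
Reducing modulo 41: 24087 = 587·41 + 20, so 21^11 ≡ 20.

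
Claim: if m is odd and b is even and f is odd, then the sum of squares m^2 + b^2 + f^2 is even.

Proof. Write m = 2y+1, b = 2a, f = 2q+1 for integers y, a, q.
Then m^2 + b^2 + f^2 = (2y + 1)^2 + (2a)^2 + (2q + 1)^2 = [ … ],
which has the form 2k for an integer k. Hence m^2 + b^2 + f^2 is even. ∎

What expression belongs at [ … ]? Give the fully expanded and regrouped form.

2(2a^2 + 2q^2 + 2q + 2y^2 + 2y + 1)

Expanding: (2y + 1)^2 + (2a)^2 + (2q + 1)^2 = 4a^2 + 4q^2 + 4q + 4y^2 + 4y + 2.
Every term is even; pulling out the factor of 2 gives 2(2a^2 + 2q^2 + 2q + 2y^2 + 2y + 1).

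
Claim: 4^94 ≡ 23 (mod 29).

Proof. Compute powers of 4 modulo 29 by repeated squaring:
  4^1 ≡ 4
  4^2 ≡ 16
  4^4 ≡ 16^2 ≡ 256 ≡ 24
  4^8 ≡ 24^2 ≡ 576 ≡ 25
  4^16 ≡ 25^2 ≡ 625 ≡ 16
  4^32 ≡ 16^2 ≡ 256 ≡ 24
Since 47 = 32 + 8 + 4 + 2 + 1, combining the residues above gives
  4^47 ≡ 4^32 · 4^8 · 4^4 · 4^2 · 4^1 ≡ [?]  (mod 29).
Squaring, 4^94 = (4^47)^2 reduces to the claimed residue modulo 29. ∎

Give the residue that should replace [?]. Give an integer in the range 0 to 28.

9

Multiply the listed residues: 24 · 25 · 24 · 16 · 4 = 600 → 14400 → 230400 → 921600.
Reducing modulo 29: 921600 = 31779·29 + 9, so 4^47 ≡ 9.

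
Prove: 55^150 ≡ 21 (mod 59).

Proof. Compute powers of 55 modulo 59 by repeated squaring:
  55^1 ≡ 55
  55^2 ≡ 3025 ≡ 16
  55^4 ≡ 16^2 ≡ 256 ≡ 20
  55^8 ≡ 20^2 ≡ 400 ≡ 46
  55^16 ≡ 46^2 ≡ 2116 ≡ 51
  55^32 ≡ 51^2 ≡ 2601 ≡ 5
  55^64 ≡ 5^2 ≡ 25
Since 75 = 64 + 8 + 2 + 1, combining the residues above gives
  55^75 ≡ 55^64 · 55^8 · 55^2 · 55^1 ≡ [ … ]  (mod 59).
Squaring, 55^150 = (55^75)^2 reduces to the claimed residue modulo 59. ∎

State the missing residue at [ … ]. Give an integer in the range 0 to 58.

Multiply the listed residues: 25 · 46 · 16 · 55 = 1150 → 18400 → 1012000.
Reducing modulo 59: 1012000 = 17152·59 + 32, so 55^75 ≡ 32.

32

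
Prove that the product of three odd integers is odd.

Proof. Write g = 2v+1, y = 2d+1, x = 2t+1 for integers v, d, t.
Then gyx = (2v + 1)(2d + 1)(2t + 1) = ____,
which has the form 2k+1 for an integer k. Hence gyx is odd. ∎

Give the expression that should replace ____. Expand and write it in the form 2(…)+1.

Expanding: (2v + 1)(2d + 1)(2t + 1) = 8dtv + 4dt + 4dv + 2d + 4tv + 2t + 2v + 1.
Every term except the constant is even, so this is 2(4dtv + 2dt + 2dv + d + 2tv + t + v) + 1,
and 4dtv + 2dt + 2dv + d + 2tv + t + v ∈ ℤ gives the required form.

2(4dtv + 2dt + 2dv + d + 2tv + t + v) + 1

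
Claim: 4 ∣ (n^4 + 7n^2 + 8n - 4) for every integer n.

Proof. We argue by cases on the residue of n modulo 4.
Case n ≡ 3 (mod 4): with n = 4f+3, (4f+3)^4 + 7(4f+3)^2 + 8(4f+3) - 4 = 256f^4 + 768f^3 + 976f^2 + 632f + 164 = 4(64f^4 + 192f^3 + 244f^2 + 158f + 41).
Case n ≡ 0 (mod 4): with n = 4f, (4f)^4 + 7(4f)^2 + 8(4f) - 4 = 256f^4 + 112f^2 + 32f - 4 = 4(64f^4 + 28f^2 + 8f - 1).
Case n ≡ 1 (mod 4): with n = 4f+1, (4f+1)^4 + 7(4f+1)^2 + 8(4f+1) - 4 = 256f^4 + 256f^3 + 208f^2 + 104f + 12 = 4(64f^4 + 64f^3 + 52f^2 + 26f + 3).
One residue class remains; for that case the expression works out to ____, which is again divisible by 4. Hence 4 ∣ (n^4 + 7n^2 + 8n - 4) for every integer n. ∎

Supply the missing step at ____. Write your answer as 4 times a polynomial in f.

Only n ≡ 2 (mod 4) is unaccounted for. Put n = 4f+2:
(4f+2)^4 + 7(4f+2)^2 + 8(4f+2) - 4 expands to 256f^4 + 512f^3 + 496f^2 + 272f + 56,
and factoring out 4 leaves 4(64f^4 + 128f^3 + 124f^2 + 68f + 14).

4(64f^4 + 128f^3 + 124f^2 + 68f + 14)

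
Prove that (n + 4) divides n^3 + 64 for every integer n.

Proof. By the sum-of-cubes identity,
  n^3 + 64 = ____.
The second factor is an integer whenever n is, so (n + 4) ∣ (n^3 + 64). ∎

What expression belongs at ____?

a^3 + b^3 = (a + b)(a^2 - ab + b^2). With a = n, b = 4:
n^3 + 64 = (n + 4)(n^2 - 4n + 16).

(n + 4)(n^2 - 4n + 16)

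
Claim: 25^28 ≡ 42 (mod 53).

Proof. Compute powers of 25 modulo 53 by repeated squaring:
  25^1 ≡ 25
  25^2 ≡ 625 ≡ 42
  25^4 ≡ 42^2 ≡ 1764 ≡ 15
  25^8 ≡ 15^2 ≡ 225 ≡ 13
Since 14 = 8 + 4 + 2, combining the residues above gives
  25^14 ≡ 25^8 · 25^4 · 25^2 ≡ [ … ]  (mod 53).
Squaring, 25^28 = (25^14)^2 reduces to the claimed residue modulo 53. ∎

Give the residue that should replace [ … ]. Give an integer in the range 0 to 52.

28

Multiply the listed residues: 13 · 15 · 42 = 195 → 8190.
Reducing modulo 53: 8190 = 154·53 + 28, so 25^14 ≡ 28.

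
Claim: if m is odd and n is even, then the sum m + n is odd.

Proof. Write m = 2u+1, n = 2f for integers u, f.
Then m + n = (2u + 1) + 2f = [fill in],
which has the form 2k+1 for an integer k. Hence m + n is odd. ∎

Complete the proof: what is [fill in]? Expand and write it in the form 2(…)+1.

2(f + u) + 1

Expanding: (2u + 1) + 2f = 2f + 2u + 1.
Every term except the constant is even, so this is 2(f + u) + 1,
and f + u ∈ ℤ gives the required form.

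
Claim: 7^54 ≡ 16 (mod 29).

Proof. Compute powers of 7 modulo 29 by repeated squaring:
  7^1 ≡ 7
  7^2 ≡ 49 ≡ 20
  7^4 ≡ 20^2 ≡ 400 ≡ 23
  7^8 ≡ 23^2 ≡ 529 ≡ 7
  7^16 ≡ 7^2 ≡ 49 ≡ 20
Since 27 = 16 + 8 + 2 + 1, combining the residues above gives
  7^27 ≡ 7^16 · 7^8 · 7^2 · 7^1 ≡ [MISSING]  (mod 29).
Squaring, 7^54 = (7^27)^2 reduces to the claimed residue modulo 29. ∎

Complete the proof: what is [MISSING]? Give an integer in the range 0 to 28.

25

Multiply the listed residues: 20 · 7 · 20 · 7 = 140 → 2800 → 19600.
Reducing modulo 29: 19600 = 675·29 + 25, so 7^27 ≡ 25.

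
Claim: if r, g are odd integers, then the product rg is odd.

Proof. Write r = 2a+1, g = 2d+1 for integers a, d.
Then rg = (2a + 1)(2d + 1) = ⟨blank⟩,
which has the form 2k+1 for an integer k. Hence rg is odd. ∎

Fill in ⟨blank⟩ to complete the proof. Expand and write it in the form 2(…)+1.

(2a + 1)(2d + 1) = 4ad + 2a + 2d + 1
= 2(2ad + a + d) + 1.
Since 2ad + a + d is an integer, the product is of the form 2k+1 for an integer k.

2(2ad + a + d) + 1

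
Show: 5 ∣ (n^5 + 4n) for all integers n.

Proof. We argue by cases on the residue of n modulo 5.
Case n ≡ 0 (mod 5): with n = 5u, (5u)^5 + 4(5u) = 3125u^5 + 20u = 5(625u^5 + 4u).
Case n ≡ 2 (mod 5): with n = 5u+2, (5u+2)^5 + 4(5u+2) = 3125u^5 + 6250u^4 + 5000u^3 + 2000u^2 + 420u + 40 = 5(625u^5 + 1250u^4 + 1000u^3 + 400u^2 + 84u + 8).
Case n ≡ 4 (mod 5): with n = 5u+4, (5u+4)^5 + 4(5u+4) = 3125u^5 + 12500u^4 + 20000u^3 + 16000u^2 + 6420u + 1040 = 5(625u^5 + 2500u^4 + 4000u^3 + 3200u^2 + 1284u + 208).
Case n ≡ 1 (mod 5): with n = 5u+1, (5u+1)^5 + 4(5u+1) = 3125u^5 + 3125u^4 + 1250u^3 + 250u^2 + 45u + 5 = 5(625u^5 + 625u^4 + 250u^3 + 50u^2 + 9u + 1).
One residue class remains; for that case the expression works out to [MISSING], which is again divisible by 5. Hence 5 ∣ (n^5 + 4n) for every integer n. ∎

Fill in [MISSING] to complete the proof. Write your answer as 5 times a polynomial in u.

The residues treated are {0, 2, 4, 1}, so the missing case is n ≡ 3 (mod 5); write n = 5u+3.
Then (5u+3)^5 + 4(5u+3) = 3125u^5 + 9375u^4 + 11250u^3 + 6750u^2 + 2045u + 255 = 5(625u^5 + 1875u^4 + 2250u^3 + 1350u^2 + 409u + 51).

5(625u^5 + 1875u^4 + 2250u^3 + 1350u^2 + 409u + 51)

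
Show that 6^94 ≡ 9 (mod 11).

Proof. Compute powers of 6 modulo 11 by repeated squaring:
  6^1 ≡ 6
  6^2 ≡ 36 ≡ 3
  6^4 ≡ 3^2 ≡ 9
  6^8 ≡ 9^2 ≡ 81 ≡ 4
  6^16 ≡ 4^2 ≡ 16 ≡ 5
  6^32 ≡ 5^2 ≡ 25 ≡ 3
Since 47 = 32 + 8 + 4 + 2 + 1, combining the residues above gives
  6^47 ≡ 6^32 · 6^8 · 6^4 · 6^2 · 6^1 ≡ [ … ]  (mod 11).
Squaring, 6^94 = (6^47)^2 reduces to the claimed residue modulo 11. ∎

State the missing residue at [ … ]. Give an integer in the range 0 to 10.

Multiply the listed residues: 3 · 4 · 9 · 3 · 6 = 12 → 108 → 324 → 1944.
Reducing modulo 11: 1944 = 176·11 + 8, so 6^47 ≡ 8.

8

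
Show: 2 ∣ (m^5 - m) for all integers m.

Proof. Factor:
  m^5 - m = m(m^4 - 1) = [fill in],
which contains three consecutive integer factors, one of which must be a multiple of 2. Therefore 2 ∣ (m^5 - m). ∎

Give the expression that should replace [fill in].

m^4 - 1 = (m^2 - 1)(m^2 + 1), and m^2 - 1 = (m-1)(m+1).
So m(m^4 - 1) = (m - 1)m(m + 1)(m^2 + 1).

(m - 1)m(m + 1)(m^2 + 1)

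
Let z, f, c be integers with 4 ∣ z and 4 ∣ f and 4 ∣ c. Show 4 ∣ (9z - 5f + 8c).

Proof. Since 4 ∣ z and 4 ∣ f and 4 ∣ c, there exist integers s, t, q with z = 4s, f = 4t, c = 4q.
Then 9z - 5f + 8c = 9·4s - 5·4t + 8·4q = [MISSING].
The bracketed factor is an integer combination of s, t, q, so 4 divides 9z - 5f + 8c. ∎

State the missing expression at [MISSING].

4(8q + 9s - 5t)

Pull the common 4 out of every term: 9·4s - 5·4t + 8·4q = 4(8q + 9s - 5t).
8q + 9s - 5t is an integer, which exhibits the divisibility.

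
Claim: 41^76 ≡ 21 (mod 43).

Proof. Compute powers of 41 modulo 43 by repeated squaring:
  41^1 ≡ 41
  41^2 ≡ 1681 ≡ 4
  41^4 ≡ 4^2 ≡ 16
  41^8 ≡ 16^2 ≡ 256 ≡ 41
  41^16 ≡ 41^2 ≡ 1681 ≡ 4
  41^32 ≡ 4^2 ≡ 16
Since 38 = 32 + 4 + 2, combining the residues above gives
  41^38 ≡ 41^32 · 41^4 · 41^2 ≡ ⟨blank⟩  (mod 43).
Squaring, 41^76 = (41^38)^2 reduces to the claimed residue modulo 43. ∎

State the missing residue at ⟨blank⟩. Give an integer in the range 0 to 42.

41^32 · 41^4 · 41^2 ≡ 16 · 16 · 4 = 1024.
1024 mod 43 = 35, so 41^38 ≡ 35 (mod 43).

35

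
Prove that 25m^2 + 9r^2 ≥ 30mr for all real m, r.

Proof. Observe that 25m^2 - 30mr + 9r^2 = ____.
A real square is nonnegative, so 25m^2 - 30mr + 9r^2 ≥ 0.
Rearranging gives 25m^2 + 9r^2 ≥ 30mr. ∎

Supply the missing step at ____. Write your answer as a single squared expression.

(5m - 3r)^2

The leading and trailing coefficients are 5^2 and 3^2, and 30 = 2·5·3, so the trinomial is (5m - 3r)^2.
Hence 25m^2 - 30mr + 9r^2 ≥ 0.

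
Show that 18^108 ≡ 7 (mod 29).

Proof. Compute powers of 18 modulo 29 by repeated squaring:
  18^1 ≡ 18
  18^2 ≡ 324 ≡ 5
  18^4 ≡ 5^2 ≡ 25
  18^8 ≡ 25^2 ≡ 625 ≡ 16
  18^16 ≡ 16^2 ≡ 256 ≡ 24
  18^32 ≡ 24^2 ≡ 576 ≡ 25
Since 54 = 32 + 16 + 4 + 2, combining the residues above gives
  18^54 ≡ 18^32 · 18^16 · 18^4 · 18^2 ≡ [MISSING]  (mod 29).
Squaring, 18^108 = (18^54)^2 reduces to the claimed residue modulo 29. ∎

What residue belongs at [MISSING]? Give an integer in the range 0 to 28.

18^32 · 18^16 · 18^4 · 18^2 ≡ 25 · 24 · 25 · 5 = 75000.
75000 mod 29 = 6, so 18^54 ≡ 6 (mod 29).

6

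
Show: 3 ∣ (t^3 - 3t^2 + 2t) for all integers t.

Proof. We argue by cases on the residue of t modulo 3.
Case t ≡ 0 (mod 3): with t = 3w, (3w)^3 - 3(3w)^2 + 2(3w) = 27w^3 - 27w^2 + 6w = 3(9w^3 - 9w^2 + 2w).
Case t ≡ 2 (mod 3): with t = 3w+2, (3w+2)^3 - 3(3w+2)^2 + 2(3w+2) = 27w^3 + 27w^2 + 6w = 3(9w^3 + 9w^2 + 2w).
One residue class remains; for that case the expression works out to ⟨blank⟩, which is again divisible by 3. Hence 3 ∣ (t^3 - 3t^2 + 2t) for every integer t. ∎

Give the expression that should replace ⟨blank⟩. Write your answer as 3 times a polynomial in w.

Only t ≡ 1 (mod 3) is unaccounted for. Put t = 3w+1:
(3w+1)^3 - 3(3w+1)^2 + 2(3w+1) expands to 27w^3 - 3w,
and factoring out 3 leaves 3(9w^3 - w).

3(9w^3 - w)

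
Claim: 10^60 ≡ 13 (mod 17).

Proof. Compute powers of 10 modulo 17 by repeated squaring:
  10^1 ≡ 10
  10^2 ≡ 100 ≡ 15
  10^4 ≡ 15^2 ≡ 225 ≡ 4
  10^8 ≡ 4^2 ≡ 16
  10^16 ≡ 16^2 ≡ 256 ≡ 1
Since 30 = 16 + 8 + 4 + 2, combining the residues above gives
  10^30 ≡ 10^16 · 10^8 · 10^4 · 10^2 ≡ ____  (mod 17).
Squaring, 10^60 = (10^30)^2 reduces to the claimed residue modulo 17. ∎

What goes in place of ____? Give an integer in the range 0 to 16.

8

10^16 · 10^8 · 10^4 · 10^2 ≡ 1 · 16 · 4 · 15 = 960.
960 mod 17 = 8, so 10^30 ≡ 8 (mod 17).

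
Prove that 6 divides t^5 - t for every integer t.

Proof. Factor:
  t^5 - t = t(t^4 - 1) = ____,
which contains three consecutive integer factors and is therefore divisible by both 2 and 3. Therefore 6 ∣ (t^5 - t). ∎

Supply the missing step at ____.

t^4 - 1 = (t^2 - 1)(t^2 + 1), and t^2 - 1 = (t-1)(t+1).
So t(t^4 - 1) = (t - 1)t(t + 1)(t^2 + 1).

(t - 1)t(t + 1)(t^2 + 1)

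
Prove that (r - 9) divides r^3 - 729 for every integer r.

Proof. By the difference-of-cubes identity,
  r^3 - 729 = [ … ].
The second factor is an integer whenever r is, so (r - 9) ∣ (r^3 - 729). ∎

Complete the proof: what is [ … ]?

a^3 - b^3 = (a - b)(a^2 + ab + b^2). With a = r, b = 9:
r^3 - 729 = (r - 9)(r^2 + 9r + 81).

(r - 9)(r^2 + 9r + 81)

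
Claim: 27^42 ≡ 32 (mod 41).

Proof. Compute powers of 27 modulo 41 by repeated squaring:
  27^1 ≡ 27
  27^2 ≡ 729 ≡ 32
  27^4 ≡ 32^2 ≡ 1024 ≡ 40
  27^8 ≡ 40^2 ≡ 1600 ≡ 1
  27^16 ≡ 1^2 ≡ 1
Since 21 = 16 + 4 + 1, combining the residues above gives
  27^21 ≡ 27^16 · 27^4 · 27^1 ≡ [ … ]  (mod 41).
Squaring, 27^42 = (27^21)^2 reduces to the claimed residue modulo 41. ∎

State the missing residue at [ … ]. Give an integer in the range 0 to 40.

Multiply the listed residues: 1 · 40 · 27 = 40 → 1080.
Reducing modulo 41: 1080 = 26·41 + 14, so 27^21 ≡ 14.

14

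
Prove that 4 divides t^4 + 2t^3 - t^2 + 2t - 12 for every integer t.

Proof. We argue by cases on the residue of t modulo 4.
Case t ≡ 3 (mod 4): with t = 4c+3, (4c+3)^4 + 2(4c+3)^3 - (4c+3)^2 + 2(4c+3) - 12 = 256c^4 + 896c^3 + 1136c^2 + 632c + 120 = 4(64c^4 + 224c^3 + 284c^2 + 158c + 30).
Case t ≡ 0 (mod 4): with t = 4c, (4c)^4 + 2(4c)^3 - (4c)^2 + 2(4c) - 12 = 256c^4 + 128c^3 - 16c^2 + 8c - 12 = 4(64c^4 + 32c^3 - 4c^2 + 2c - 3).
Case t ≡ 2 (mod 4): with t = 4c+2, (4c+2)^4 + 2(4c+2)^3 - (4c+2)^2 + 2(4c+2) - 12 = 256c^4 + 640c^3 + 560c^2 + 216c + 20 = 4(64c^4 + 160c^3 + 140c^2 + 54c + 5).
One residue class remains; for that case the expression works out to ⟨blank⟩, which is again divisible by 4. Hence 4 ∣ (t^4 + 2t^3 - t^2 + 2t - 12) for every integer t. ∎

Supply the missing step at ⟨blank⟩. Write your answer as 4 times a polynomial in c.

The residues treated are {3, 0, 2}, so the missing case is t ≡ 1 (mod 4); write t = 4c+1.
Then (4c+1)^4 + 2(4c+1)^3 - (4c+1)^2 + 2(4c+1) - 12 = 256c^4 + 384c^3 + 176c^2 + 40c - 8 = 4(64c^4 + 96c^3 + 44c^2 + 10c - 2).

4(64c^4 + 96c^3 + 44c^2 + 10c - 2)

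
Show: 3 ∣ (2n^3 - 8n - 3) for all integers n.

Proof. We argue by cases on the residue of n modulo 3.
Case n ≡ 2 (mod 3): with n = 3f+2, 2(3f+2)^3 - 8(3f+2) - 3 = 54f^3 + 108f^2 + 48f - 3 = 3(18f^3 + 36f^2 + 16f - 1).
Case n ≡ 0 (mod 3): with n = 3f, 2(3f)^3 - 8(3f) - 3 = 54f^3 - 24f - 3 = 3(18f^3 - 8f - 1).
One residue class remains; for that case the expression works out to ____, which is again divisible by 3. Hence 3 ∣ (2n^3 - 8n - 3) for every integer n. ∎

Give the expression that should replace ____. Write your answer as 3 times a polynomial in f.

The residues treated are {2, 0}, so the missing case is n ≡ 1 (mod 3); write n = 3f+1.
Then 2(3f+1)^3 - 8(3f+1) - 3 = 54f^3 + 54f^2 - 6f - 9 = 3(18f^3 + 18f^2 - 2f - 3).

3(18f^3 + 18f^2 - 2f - 3)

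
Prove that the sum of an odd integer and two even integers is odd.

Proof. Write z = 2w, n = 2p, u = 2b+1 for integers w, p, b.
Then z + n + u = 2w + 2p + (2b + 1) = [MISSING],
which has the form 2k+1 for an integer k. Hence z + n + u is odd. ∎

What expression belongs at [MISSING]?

2(b + p + w) + 1

2w + 2p + (2b + 1) = 2b + 2p + 2w + 1
= 2(b + p + w) + 1.
Since b + p + w is an integer, the sum is of the form 2k+1 for an integer k.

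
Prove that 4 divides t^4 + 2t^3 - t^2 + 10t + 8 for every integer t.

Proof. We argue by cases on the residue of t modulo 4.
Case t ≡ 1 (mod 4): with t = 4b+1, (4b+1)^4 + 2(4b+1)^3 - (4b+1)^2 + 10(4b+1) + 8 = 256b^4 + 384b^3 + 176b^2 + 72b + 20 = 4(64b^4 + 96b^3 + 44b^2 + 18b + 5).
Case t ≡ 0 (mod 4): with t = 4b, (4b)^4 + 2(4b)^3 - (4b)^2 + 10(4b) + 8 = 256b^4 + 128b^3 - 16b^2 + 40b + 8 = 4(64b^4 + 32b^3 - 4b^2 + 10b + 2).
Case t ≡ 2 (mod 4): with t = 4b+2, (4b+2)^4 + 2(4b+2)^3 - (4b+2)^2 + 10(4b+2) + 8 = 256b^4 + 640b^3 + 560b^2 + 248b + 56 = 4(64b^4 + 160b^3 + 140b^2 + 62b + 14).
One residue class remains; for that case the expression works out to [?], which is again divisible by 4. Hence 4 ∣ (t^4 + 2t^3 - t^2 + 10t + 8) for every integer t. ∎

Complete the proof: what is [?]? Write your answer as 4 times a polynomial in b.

4(64b^4 + 224b^3 + 284b^2 + 166b + 41)

The residues treated are {1, 0, 2}, so the missing case is t ≡ 3 (mod 4); write t = 4b+3.
Then (4b+3)^4 + 2(4b+3)^3 - (4b+3)^2 + 10(4b+3) + 8 = 256b^4 + 896b^3 + 1136b^2 + 664b + 164 = 4(64b^4 + 224b^3 + 284b^2 + 166b + 41).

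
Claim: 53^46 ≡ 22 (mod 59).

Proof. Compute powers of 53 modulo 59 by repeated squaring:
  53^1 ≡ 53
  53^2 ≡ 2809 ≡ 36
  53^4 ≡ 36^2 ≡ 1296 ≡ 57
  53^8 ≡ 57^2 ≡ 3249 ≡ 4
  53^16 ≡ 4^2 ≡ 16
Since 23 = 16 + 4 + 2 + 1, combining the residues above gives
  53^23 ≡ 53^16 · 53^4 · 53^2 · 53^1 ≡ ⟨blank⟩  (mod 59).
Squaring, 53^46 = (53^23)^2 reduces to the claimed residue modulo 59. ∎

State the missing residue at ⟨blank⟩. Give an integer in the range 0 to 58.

9

53^16 · 53^4 · 53^2 · 53^1 ≡ 16 · 57 · 36 · 53 = 1740096.
1740096 mod 59 = 9, so 53^23 ≡ 9 (mod 59).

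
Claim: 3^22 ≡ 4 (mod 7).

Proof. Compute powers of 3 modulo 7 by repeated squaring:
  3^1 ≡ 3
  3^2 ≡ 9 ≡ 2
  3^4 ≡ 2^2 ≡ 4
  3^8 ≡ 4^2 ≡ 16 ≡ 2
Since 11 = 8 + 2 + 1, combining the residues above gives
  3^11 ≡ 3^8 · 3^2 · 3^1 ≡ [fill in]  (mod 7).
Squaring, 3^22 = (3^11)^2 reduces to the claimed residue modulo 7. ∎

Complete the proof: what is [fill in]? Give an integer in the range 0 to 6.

3^8 · 3^2 · 3^1 ≡ 2 · 2 · 3 = 12.
12 mod 7 = 5, so 3^11 ≡ 5 (mod 7).

5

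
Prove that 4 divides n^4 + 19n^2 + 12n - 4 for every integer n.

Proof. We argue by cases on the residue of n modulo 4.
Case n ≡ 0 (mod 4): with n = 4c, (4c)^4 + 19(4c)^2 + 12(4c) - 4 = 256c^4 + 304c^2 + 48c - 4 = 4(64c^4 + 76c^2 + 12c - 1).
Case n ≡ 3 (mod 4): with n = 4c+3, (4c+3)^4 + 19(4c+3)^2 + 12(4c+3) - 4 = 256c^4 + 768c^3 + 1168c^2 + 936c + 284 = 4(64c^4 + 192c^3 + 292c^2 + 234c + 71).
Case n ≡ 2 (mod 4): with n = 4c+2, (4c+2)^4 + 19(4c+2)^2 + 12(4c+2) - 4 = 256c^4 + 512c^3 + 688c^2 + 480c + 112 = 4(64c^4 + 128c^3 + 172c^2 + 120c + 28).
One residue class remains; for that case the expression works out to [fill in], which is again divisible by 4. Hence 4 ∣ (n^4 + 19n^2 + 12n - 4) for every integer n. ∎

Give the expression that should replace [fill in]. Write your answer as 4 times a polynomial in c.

The residues treated are {0, 3, 2}, so the missing case is n ≡ 1 (mod 4); write n = 4c+1.
Then (4c+1)^4 + 19(4c+1)^2 + 12(4c+1) - 4 = 256c^4 + 256c^3 + 400c^2 + 216c + 28 = 4(64c^4 + 64c^3 + 100c^2 + 54c + 7).

4(64c^4 + 64c^3 + 100c^2 + 54c + 7)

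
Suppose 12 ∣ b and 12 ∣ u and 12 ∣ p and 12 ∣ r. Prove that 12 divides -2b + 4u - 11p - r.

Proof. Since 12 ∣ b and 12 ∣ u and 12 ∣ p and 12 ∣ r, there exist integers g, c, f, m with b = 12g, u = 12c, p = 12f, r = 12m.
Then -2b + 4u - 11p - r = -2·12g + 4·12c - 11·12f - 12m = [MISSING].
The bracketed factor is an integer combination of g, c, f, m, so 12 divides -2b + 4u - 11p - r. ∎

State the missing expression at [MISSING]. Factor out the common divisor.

Each term has a factor of 12: -2·12g + 4·12c - 11·12f - 12m = 12·(4c - 11f - 2g - m).
Since 4c - 11f - 2g - m is an integer, 12 ∣ (-2b + 4u - 11p - r).

12(4c - 11f - 2g - m)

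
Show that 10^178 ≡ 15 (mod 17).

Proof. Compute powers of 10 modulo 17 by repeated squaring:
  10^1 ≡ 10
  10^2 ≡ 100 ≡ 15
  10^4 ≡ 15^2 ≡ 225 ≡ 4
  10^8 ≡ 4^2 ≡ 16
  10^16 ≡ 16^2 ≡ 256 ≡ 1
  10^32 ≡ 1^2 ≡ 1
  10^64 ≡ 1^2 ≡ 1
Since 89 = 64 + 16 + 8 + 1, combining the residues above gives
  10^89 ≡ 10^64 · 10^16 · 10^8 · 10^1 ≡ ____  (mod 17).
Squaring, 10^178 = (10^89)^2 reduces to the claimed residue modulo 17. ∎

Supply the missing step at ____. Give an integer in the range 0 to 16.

Multiply the listed residues: 1 · 1 · 16 · 10 = 1 → 16 → 160.
Reducing modulo 17: 160 = 9·17 + 7, so 10^89 ≡ 7.

7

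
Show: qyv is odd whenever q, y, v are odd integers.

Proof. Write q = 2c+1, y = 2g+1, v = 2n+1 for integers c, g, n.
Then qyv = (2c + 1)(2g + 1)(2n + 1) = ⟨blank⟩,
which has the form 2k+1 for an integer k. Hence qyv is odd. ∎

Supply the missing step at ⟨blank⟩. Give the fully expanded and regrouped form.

Expanding: (2c + 1)(2g + 1)(2n + 1) = 8cgn + 4cg + 4cn + 2c + 4gn + 2g + 2n + 1.
Every term except the constant is even, so this is 2(4cgn + 2cg + 2cn + c + 2gn + g + n) + 1,
and 4cgn + 2cg + 2cn + c + 2gn + g + n ∈ ℤ gives the required form.

2(4cgn + 2cg + 2cn + c + 2gn + g + n) + 1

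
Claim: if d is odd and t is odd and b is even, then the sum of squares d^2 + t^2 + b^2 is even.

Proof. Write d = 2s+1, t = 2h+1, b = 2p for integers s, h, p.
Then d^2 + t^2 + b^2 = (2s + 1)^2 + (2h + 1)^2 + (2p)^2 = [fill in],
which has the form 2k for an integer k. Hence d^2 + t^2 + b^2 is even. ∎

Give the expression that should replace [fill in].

Expanding: (2s + 1)^2 + (2h + 1)^2 + (2p)^2 = 4h^2 + 4h + 4p^2 + 4s^2 + 4s + 2.
Every term is even; pulling out the factor of 2 gives 2(2h^2 + 2h + 2p^2 + 2s^2 + 2s + 1).

2(2h^2 + 2h + 2p^2 + 2s^2 + 2s + 1)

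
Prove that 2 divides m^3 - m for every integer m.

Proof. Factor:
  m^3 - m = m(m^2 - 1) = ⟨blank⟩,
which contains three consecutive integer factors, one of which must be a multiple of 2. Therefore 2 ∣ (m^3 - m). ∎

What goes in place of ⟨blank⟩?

m(m^2 - 1) = m(m - 1)(m + 1) = (m - 1)m(m + 1).
These three factors are consecutive integers, so their product is divisible by 2.

(m - 1)m(m + 1)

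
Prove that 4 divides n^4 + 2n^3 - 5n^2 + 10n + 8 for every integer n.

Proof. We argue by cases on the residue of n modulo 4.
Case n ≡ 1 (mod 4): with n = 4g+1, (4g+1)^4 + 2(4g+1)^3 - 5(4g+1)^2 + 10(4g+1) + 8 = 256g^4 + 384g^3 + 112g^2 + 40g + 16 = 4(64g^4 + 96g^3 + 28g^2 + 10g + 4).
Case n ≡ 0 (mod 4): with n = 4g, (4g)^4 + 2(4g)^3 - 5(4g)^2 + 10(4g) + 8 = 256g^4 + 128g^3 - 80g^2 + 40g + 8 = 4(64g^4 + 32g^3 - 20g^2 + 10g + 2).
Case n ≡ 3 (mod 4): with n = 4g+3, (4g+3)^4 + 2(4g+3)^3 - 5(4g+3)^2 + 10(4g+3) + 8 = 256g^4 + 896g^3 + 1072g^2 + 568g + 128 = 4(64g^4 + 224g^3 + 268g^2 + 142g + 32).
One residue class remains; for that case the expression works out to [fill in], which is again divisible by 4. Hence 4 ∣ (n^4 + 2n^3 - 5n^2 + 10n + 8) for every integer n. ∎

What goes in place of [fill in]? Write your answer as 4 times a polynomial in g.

The residues treated are {1, 0, 3}, so the missing case is n ≡ 2 (mod 4); write n = 4g+2.
Then (4g+2)^4 + 2(4g+2)^3 - 5(4g+2)^2 + 10(4g+2) + 8 = 256g^4 + 640g^3 + 496g^2 + 184g + 40 = 4(64g^4 + 160g^3 + 124g^2 + 46g + 10).

4(64g^4 + 160g^3 + 124g^2 + 46g + 10)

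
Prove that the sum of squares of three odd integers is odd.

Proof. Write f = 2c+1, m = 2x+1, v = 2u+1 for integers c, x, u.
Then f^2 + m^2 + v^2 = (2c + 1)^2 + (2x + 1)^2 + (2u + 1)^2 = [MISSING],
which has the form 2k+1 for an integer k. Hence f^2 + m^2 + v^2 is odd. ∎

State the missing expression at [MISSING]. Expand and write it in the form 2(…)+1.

2(2c^2 + 2c + 2u^2 + 2u + 2x^2 + 2x + 1) + 1

Expanding: (2c + 1)^2 + (2x + 1)^2 + (2u + 1)^2 = 4c^2 + 4c + 4u^2 + 4u + 4x^2 + 4x + 3.
Every term except the constant is even, so this is 2(2c^2 + 2c + 2u^2 + 2u + 2x^2 + 2x + 1) + 1,
and 2c^2 + 2c + 2u^2 + 2u + 2x^2 + 2x + 1 ∈ ℤ gives the required form.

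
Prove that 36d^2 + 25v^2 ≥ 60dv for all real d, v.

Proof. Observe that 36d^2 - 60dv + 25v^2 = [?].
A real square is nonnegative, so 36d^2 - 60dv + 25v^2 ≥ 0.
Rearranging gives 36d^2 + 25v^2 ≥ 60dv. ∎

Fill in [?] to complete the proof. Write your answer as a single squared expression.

36d^2 - 60dv + 25v^2 is a perfect-square trinomial: the outer terms are (6d)^2 and (5v)^2, and the cross term is -2·6d·5v.
So 36d^2 - 60dv + 25v^2 = (6d - 5v)^2 ≥ 0.

(6d - 5v)^2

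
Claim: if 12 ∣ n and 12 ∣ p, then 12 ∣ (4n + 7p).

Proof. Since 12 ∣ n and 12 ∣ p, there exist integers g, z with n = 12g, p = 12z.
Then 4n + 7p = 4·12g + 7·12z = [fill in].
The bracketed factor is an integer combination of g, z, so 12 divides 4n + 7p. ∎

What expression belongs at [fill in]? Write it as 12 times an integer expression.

12(4g + 7z)

Each term has a factor of 12: 4·12g + 7·12z = 12·(4g + 7z).
Since 4g + 7z is an integer, 12 ∣ (4n + 7p).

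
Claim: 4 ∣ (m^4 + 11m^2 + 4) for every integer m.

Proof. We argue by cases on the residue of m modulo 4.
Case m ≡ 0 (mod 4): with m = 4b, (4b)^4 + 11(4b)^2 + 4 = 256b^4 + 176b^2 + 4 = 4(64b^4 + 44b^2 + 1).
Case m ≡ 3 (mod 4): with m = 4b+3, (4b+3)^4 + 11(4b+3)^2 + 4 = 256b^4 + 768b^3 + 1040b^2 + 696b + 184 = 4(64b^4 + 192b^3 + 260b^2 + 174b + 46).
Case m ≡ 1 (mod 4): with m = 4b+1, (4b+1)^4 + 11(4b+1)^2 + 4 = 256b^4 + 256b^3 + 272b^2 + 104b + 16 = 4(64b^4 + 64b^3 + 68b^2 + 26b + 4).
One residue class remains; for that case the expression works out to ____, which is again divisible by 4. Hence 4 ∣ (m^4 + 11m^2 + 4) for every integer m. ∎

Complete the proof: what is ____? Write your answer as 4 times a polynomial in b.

4(64b^4 + 128b^3 + 140b^2 + 76b + 16)

The residues treated are {0, 3, 1}, so the missing case is m ≡ 2 (mod 4); write m = 4b+2.
Then (4b+2)^4 + 11(4b+2)^2 + 4 = 256b^4 + 512b^3 + 560b^2 + 304b + 64 = 4(64b^4 + 128b^3 + 140b^2 + 76b + 16).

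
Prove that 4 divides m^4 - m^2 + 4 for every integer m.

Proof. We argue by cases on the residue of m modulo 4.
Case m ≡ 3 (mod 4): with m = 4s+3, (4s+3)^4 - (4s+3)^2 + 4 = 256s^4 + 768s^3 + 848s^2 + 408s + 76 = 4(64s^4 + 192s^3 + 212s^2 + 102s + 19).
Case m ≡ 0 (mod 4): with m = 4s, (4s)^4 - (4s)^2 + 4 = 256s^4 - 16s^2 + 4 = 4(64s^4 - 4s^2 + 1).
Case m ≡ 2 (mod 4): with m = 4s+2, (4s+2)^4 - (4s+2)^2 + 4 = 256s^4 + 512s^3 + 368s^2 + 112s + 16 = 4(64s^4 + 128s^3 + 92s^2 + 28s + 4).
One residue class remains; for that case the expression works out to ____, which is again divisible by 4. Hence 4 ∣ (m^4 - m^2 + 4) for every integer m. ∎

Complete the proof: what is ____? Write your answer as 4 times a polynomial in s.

The residues treated are {3, 0, 2}, so the missing case is m ≡ 1 (mod 4); write m = 4s+1.
Then (4s+1)^4 - (4s+1)^2 + 4 = 256s^4 + 256s^3 + 80s^2 + 8s + 4 = 4(64s^4 + 64s^3 + 20s^2 + 2s + 1).

4(64s^4 + 64s^3 + 20s^2 + 2s + 1)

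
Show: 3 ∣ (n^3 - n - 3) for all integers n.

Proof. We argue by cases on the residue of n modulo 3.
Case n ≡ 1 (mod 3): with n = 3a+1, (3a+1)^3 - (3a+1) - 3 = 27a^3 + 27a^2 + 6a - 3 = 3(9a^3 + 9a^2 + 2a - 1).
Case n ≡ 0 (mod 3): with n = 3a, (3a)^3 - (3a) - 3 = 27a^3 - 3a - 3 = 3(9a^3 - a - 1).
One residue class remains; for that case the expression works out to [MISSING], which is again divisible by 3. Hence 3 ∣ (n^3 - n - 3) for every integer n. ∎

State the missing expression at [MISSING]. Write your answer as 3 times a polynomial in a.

Only n ≡ 2 (mod 3) is unaccounted for. Put n = 3a+2:
(3a+2)^3 - (3a+2) - 3 expands to 27a^3 + 54a^2 + 33a + 3,
and factoring out 3 leaves 3(9a^3 + 18a^2 + 11a + 1).

3(9a^3 + 18a^2 + 11a + 1)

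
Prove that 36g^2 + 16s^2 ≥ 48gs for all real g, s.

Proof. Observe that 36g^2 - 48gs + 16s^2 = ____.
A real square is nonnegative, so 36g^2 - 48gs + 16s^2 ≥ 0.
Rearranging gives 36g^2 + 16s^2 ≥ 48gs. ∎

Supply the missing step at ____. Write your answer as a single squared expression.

The leading and trailing coefficients are 6^2 and 4^2, and 48 = 2·6·4, so the trinomial is (6g - 4s)^2.
Hence 36g^2 - 48gs + 16s^2 ≥ 0.

(6g - 4s)^2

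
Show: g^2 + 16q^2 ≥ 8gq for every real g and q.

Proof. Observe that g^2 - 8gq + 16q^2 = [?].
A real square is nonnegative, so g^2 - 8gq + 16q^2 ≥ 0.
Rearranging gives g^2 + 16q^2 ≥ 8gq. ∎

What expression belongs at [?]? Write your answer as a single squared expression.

g^2 - 8gq + 16q^2 is a perfect-square trinomial: the outer terms are (g)^2 and (4q)^2, and the cross term is -2·g·4q.
So g^2 - 8gq + 16q^2 = (g - 4q)^2 ≥ 0.

(g - 4q)^2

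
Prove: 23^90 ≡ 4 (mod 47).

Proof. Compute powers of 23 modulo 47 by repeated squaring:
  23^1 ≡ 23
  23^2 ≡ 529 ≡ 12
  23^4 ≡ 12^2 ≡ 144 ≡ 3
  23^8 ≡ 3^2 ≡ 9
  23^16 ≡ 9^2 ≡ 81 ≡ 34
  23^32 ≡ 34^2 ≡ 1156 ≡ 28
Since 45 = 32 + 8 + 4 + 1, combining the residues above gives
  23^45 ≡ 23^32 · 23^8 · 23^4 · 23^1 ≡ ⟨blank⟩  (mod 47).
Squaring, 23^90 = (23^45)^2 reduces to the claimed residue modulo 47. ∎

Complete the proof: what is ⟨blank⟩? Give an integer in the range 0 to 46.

45

Multiply the listed residues: 28 · 9 · 3 · 23 = 252 → 756 → 17388.
Reducing modulo 47: 17388 = 369·47 + 45, so 23^45 ≡ 45.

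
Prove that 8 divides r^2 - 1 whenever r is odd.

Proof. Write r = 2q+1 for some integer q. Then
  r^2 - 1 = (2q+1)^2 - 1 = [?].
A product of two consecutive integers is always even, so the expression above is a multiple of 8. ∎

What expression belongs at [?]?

4q(q + 1)

(2q+1)^2 - 1 = 4q^2 + 4q + 1 - 1 = 4q^2 + 4q = 4q(q+1).
Since q and q+1 are consecutive, q(q+1) is even, and 4·(even) is a multiple of 8.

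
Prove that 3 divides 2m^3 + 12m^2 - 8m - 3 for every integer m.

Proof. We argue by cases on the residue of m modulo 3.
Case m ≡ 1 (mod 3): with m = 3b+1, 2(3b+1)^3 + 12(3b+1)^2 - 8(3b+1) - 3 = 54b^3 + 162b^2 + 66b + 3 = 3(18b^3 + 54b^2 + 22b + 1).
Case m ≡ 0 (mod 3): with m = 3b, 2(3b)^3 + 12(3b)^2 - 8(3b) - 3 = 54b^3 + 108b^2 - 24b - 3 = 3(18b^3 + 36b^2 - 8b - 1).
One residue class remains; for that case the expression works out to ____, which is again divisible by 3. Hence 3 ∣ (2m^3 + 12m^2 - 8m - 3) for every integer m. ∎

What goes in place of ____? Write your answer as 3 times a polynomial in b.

3(18b^3 + 72b^2 + 64b + 15)

The residues treated are {1, 0}, so the missing case is m ≡ 2 (mod 3); write m = 3b+2.
Then 2(3b+2)^3 + 12(3b+2)^2 - 8(3b+2) - 3 = 54b^3 + 216b^2 + 192b + 45 = 3(18b^3 + 72b^2 + 64b + 15).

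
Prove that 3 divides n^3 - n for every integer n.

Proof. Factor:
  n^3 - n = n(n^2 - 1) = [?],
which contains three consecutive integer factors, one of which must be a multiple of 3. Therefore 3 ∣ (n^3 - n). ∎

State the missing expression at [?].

n(n^2 - 1) = n(n - 1)(n + 1) = (n - 1)n(n + 1).
These three factors are consecutive integers, so their product is divisible by 3.

(n - 1)n(n + 1)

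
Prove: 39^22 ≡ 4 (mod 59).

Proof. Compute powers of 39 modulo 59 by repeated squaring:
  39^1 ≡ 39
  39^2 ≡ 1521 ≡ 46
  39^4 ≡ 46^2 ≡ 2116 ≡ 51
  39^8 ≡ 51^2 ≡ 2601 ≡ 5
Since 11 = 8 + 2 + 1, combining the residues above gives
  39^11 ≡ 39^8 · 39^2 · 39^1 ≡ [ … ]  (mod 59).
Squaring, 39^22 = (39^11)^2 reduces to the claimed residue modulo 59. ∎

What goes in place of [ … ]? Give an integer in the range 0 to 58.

2

Multiply the listed residues: 5 · 46 · 39 = 230 → 8970.
Reducing modulo 59: 8970 = 152·59 + 2, so 39^11 ≡ 2.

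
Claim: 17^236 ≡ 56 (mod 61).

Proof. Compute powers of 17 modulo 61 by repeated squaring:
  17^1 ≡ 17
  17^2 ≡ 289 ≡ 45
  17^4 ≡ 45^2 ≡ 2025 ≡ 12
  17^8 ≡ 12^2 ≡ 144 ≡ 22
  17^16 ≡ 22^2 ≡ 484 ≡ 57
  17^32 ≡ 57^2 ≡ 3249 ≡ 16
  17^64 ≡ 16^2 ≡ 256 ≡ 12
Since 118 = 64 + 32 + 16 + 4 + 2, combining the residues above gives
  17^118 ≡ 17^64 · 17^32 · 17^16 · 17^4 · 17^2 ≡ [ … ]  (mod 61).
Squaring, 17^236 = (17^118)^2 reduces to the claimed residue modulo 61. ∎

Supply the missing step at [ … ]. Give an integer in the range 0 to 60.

19

17^64 · 17^32 · 17^16 · 17^4 · 17^2 ≡ 12 · 16 · 57 · 12 · 45 = 5909760.
5909760 mod 61 = 19, so 17^118 ≡ 19 (mod 61).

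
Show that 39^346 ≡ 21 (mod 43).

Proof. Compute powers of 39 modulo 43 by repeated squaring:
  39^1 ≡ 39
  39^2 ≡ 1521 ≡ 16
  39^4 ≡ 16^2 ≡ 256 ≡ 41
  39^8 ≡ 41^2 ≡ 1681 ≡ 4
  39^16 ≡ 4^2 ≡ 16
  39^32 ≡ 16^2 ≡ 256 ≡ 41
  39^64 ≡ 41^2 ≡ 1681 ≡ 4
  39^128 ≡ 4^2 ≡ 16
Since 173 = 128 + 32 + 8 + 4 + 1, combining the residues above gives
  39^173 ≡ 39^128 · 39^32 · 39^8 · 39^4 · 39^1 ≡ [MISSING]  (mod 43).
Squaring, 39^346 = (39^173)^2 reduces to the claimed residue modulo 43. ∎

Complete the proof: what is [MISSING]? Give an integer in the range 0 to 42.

8

39^128 · 39^32 · 39^8 · 39^4 · 39^1 ≡ 16 · 41 · 4 · 41 · 39 = 4195776.
4195776 mod 43 = 8, so 39^173 ≡ 8 (mod 43).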